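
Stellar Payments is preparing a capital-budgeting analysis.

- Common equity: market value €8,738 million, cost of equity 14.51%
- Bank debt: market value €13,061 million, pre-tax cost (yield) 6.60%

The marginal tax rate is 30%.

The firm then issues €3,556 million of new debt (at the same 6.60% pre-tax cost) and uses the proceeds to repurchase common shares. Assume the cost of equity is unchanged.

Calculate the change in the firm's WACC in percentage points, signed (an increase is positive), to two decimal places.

-1.61 pp

Current WACC:
Total capital V = 8738 + 13061 = 21799.
Equity: weight = 8738/21799 = 0.4008; cost = 14.51%.
Bank debt: weight = 13061/21799 = 0.5992; after-tax cost = 6.6% × (1 − 30%) = 4.6200%.
WACC = 0.4008 × 14.5100% + 0.5992 × 4.6200% = 8.5843%.
After the change:
Total capital V = 5182 + 16617 = 21799.
Equity: weight = 5182/21799 = 0.2377; cost = 14.51%.
Bank debt: weight = 16617/21799 = 0.7623; after-tax cost = 6.6% × (1 − 30%) = 4.6200%.
WACC = 0.2377 × 14.5100% + 0.7623 × 4.6200% = 6.9710%.
Change in WACC = 6.9710% − 8.5843% = -1.6133 pp.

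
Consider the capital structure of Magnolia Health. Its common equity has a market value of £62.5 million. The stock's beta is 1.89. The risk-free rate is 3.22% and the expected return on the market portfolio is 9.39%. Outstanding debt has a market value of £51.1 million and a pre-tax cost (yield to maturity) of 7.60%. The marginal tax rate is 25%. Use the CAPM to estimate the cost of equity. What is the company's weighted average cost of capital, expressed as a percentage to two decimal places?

Market risk premium = 9.39% − 3.22% = 6.17%.
Cost of equity via CAPM: Re = 3.22% + 1.89 × 6.17% = 14.8813%.
Total capital V = 62.5 + 51.1 = 113.6.
Equity: weight = 62.5/113.6 = 0.5502; cost = 14.8813%.
Debt: weight = 51.1/113.6 = 0.4498; after-tax cost = 7.6% × (1 − 25%) = 5.7000%.
WACC = 0.5502 × 14.8813% + 0.4498 × 5.7000% = 10.7513%.

10.75%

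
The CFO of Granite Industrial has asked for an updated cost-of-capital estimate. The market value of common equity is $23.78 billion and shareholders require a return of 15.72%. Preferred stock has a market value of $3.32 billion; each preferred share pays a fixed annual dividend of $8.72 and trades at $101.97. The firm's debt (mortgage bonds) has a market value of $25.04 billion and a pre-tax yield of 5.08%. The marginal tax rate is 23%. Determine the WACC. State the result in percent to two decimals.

Cost of preferred: Rp = 8.72 / 101.97 = 8.5515%.
Total capital V = 23.78 + 3.32 + 25.04 = 52.14.
Equity: weight = 23.78/52.14 = 0.4561; cost = 15.72%.
Preferred: weight = 3.32/52.14 = 0.0637; cost = 8.5515%.
Mortgage bonds: weight = 25.04/52.14 = 0.4802; after-tax cost = 5.08% × (1 − 23%) = 3.9116%.
WACC = 0.4561 × 15.7200% + 0.0637 × 8.5515% + 0.4802 × 3.9116% = 9.5926%.

9.59%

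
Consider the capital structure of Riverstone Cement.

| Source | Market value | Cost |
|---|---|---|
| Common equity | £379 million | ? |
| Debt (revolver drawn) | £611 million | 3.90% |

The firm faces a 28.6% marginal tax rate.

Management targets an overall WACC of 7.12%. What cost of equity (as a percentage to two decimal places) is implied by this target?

Total capital V = 379 + 611 = 990.
Equity weight = 379/990 = 0.3828.
Revolver drawn weight = 611/990 = 0.6172.
Debt contribution = 0.6172 × 3.9% × (1 − 28.6%) = 1.7186%.
Required equity contribution = 7.12% − 1.7186% = 5.4014%.
Re = 5.4014% / 0.3828 = 14.1093%.

14.11%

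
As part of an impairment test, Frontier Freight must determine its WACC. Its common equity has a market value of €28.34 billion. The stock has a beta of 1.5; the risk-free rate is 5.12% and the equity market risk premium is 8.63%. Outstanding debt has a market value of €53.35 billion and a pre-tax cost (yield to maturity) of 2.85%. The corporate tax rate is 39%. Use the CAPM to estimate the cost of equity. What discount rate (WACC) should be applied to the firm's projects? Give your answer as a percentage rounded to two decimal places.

7.40%

Cost of equity via CAPM: Re = 5.12% + 1.5 × 8.63% = 18.0650%.
Total capital V = 28.34 + 53.35 = 81.69.
Equity: weight = 28.34/81.69 = 0.3469; cost = 18.065%.
Debt: weight = 53.35/81.69 = 0.6531; after-tax cost = 2.85% × (1 − 39%) = 1.7385%.
WACC = 0.3469 × 18.0650% + 0.6531 × 1.7385% = 7.4025%.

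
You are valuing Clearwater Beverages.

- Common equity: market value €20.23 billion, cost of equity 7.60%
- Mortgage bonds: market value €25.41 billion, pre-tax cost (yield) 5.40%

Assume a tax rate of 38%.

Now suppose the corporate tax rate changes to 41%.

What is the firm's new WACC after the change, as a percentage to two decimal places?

After the change:
Total capital V = 20.23 + 25.41 = 45.64.
Equity: weight = 20.23/45.64 = 0.4433; cost = 7.6%.
Mortgage bonds: weight = 25.41/45.64 = 0.5567; after-tax cost = 5.4% × (1 − 41%) = 3.1860%.
WACC = 0.4433 × 7.6000% + 0.5567 × 3.1860% = 5.1425%.

5.14%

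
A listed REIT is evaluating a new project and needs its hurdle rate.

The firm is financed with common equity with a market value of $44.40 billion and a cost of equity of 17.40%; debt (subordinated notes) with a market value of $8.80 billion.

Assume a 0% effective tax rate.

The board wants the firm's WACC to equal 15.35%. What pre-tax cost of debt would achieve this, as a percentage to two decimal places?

Total capital V = 44.4 + 8.8 = 53.2.
Equity weight = 44.4/53.2 = 0.8346.
Subordinated notes weight = 8.8/53.2 = 0.1654.
Equity contribution = 0.8346 × 17.4% = 14.5218%.
Remaining for debt = 15.35% − 14.5218% = 0.8282%.
Rd × (1 − 0%) × 0.1654 = 0.8282%  ⇒  Rd = 5.0068%.

5.01%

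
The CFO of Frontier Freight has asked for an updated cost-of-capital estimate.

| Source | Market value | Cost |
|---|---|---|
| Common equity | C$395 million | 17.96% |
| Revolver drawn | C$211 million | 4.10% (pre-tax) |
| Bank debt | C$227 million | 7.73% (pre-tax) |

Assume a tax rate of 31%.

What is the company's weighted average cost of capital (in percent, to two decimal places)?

10.69%

Total capital V = 395 + 211 + 227 = 833.
Equity: weight = 395/833 = 0.4742; cost = 17.96%.
Revolver drawn: weight = 211/833 = 0.2533; after-tax cost = 4.1% × (1 − 31%) = 2.8290%.
Bank debt: weight = 227/833 = 0.2725; after-tax cost = 7.73% × (1 − 31%) = 5.3337%.
WACC = 0.4742 × 17.9600% + 0.2533 × 2.8290% + 0.2725 × 5.3337% = 10.6865%.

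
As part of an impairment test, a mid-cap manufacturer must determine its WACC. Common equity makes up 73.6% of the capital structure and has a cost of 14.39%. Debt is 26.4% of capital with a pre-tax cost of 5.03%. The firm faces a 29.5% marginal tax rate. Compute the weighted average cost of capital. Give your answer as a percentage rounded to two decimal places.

After-tax cost of debt = 5.03% × (1 − 29.5%) = 3.5462%.
WACC = 0.736 × 14.3900% + 0.264 × 3.5462% = 11.5272%.

11.53%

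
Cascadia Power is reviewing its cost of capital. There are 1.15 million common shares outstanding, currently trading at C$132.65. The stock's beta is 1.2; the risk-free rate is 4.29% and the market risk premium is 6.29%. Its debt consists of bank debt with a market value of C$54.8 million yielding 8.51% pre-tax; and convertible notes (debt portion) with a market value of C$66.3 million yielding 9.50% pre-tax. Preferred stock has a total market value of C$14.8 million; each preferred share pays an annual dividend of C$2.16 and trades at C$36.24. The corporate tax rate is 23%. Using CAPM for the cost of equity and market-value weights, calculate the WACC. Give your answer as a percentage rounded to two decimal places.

9.49%

Cost of equity via CAPM: Re = 4.29% + 1.2 × 6.29% = 11.8380%.
Cost of preferred: Rp = 2.16 / 36.24 = 5.9603%.
Market value of equity E = 132.65 × 1.15m = 152.5475m.
Total capital V = 152.5475 + 14.8 + 54.8 + 66.3 = 288.4475.
Equity: weight = 152.5475/288.4475 = 0.5289; cost = 11.838%.
Preferred: weight = 14.8/288.4475 = 0.0513; cost = 5.9603%.
Bank debt: weight = 54.8/288.4475 = 0.1900; after-tax cost = 8.51% × (1 − 23%) = 6.5527%.
Convertible notes (debt portion): weight = 66.3/288.4475 = 0.2299; after-tax cost = 9.5% × (1 − 23%) = 7.3150%.
WACC = 0.5289 × 11.8380% + 0.0513 × 5.9603% + 0.1900 × 6.5527% + 0.2299 × 7.3150% = 9.4927%.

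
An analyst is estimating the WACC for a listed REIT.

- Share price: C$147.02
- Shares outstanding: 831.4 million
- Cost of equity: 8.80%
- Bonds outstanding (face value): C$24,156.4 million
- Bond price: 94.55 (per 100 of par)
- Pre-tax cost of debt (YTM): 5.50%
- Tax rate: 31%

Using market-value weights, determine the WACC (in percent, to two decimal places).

8.01%

Market value of equity E = 147.02 × 831.4m = 122232.428m. Market value of debt D = 24156.4m × 94.55/100 = 22839.8762m.
Total capital V = 122232.428 + 22839.8762 = 145072.3042.
Equity: weight = 122232.428/145072.3042 = 0.8426; cost = 8.8%.
Bonds outstanding: weight = 22839.8762/145072.3042 = 0.1574; after-tax cost = 5.5% × (1 − 31%) = 3.7950%.
WACC = 0.8426 × 8.8000% + 0.1574 × 3.7950% = 8.0120%.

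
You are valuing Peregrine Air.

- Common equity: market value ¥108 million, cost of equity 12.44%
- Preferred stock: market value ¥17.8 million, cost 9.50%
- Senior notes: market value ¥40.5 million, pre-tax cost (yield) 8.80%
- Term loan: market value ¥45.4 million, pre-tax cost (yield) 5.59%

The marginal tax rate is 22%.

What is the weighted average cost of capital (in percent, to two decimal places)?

9.39%

Total capital V = 108 + 17.8 + 40.5 + 45.4 = 211.7.
Equity: weight = 108/211.7 = 0.5102; cost = 12.44%.
Preferred: weight = 17.8/211.7 = 0.0841; cost = 9.5%.
Senior notes: weight = 40.5/211.7 = 0.1913; after-tax cost = 8.8% × (1 − 22%) = 6.8640%.
Term loan: weight = 45.4/211.7 = 0.2145; after-tax cost = 5.59% × (1 − 22%) = 4.3602%.
WACC = 0.5102 × 12.4400% + 0.0841 × 9.5000% + 0.1913 × 6.8640% + 0.2145 × 4.3602% = 9.3933%.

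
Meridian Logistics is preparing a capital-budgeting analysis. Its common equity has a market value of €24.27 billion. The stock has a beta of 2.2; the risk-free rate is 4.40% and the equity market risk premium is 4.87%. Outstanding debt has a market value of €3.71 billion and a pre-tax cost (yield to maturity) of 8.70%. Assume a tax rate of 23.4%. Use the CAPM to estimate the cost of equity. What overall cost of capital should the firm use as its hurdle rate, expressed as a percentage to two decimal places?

Cost of equity via CAPM: Re = 4.4% + 2.2 × 4.87% = 15.1140%.
Total capital V = 24.27 + 3.71 = 27.98.
Equity: weight = 24.27/27.98 = 0.8674; cost = 15.114%.
Debt: weight = 3.71/27.98 = 0.1326; after-tax cost = 8.7% × (1 − 23.4%) = 6.6642%.
WACC = 0.8674 × 15.1140% + 0.1326 × 6.6642% = 13.9936%.

13.99%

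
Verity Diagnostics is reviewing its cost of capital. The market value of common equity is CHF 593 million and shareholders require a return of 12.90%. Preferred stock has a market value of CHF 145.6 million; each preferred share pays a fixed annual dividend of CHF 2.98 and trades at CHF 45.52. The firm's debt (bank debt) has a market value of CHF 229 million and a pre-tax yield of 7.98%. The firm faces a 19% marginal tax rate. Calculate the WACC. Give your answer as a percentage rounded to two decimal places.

Cost of preferred: Rp = 2.98 / 45.52 = 6.5466%.
Total capital V = 593 + 145.6 + 229 = 967.6.
Equity: weight = 593/967.6 = 0.6129; cost = 12.9%.
Preferred: weight = 145.6/967.6 = 0.1505; cost = 6.5466%.
Bank debt: weight = 229/967.6 = 0.2367; after-tax cost = 7.98% × (1 − 19%) = 6.4638%.
WACC = 0.6129 × 12.9000% + 0.1505 × 6.5466% + 0.2367 × 6.4638% = 10.4207%.

10.42%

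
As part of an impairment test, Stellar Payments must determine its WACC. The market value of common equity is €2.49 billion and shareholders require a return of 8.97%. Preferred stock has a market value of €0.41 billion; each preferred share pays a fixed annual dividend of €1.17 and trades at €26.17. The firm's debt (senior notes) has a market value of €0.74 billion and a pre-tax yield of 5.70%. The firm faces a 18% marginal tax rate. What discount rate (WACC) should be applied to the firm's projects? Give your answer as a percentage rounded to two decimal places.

7.59%

Cost of preferred: Rp = 1.17 / 26.17 = 4.4708%.
Total capital V = 2.49 + 0.41 + 0.74 = 3.64.
Equity: weight = 2.49/3.64 = 0.6841; cost = 8.97%.
Preferred: weight = 0.41/3.64 = 0.1126; cost = 4.4708%.
Senior notes: weight = 0.74/3.64 = 0.2033; after-tax cost = 5.7% × (1 − 18%) = 4.6740%.
WACC = 0.6841 × 8.9700% + 0.1126 × 4.4708% + 0.2033 × 4.6740% = 7.5899%.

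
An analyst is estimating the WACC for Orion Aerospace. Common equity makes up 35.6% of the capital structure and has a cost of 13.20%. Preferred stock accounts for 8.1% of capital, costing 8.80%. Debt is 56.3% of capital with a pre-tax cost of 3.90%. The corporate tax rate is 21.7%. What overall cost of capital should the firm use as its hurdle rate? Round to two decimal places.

7.13%

After-tax cost of debt = 3.9% × (1 − 21.7%) = 3.0537%.
WACC = 0.356 × 13.2000% + 0.081 × 8.8000% + 0.563 × 3.0537% = 7.1312%.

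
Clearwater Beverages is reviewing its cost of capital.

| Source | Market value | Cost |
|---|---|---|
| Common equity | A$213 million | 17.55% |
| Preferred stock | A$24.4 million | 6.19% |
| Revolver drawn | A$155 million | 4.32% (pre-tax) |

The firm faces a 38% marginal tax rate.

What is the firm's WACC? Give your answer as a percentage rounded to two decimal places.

10.97%

Total capital V = 213 + 24.4 + 155 = 392.4.
Equity: weight = 213/392.4 = 0.5428; cost = 17.55%.
Preferred: weight = 24.4/392.4 = 0.0622; cost = 6.19%.
Revolver drawn: weight = 155/392.4 = 0.3950; after-tax cost = 4.32% × (1 − 38%) = 2.6784%.
WACC = 0.5428 × 17.5500% + 0.0622 × 6.1900% + 0.3950 × 2.6784% = 10.9693%.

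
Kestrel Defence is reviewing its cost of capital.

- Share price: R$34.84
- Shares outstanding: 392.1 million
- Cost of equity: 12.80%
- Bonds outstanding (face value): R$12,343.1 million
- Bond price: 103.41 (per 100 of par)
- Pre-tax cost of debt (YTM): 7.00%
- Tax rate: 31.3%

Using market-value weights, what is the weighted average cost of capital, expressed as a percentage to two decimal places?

8.94%

Market value of equity E = 34.84 × 392.1m = 13660.764m. Market value of debt D = 12343.1m × 103.41/100 = 12763.99971m.
Total capital V = 13660.764 + 12763.99971 = 26424.76371.
Equity: weight = 13660.764/26424.76371 = 0.5170; cost = 12.8%.
Bonds outstanding: weight = 12763.99971/26424.76371 = 0.4830; after-tax cost = 7% × (1 − 31.3%) = 4.8090%.
WACC = 0.5170 × 12.8000% + 0.4830 × 4.8090% = 8.9401%.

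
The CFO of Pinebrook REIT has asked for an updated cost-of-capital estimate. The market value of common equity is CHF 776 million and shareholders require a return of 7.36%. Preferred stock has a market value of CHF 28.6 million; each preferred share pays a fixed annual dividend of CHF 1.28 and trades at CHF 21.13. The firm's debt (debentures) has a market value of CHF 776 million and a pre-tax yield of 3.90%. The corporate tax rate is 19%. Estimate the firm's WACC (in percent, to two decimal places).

5.27%

Cost of preferred: Rp = 1.28 / 21.13 = 6.0577%.
Total capital V = 776 + 28.6 + 776 = 1580.6.
Equity: weight = 776/1580.6 = 0.4910; cost = 7.36%.
Preferred: weight = 28.6/1580.6 = 0.0181; cost = 6.0577%.
Debentures: weight = 776/1580.6 = 0.4910; after-tax cost = 3.9% × (1 − 19%) = 3.1590%.
WACC = 0.4910 × 7.3600% + 0.0181 × 6.0577% + 0.4910 × 3.1590% = 5.2739%.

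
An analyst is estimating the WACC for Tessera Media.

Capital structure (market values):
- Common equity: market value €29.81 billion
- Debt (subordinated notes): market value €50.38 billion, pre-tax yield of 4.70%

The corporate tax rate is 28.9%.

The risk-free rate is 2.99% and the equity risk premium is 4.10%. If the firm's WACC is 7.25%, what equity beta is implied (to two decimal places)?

Total capital V = 29.81 + 50.38 = 80.19.
Equity weight = 29.81/80.19 = 0.3717.
Subordinated notes weight = 50.38/80.19 = 0.6283.
Debt contribution = 0.6283 × 4.7% × (1 − 28.9%) = 2.0994%.
Required equity contribution = 7.25% − 2.0994% = 5.1506%  ⇒  Re = 13.8552%.
CAPM: 13.8552% = 2.99% + β × 4.1%  ⇒  β = 2.6500.

2.65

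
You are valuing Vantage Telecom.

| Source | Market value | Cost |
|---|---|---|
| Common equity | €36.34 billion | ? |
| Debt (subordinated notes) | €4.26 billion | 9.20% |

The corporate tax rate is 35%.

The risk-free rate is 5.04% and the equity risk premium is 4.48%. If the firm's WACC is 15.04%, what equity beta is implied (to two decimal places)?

Total capital V = 36.34 + 4.26 = 40.6.
Equity weight = 36.34/40.6 = 0.8951.
Subordinated notes weight = 4.26/40.6 = 0.1049.
Debt contribution = 0.1049 × 9.2% × (1 − 35%) = 0.6275%.
Required equity contribution = 15.04% − 0.6275% = 14.4125%  ⇒  Re = 16.1021%.
CAPM: 16.1021% = 5.04% + β × 4.48%  ⇒  β = 2.4692.

2.47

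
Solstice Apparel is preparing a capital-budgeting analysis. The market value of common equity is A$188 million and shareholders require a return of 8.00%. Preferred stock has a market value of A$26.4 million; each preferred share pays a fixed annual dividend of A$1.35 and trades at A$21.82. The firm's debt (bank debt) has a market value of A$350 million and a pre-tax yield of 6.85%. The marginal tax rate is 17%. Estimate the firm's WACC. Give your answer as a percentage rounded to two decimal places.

Cost of preferred: Rp = 1.35 / 21.82 = 6.1870%.
Total capital V = 188 + 26.4 + 350 = 564.4.
Equity: weight = 188/564.4 = 0.3331; cost = 8%.
Preferred: weight = 26.4/564.4 = 0.0468; cost = 6.187%.
Bank debt: weight = 350/564.4 = 0.6201; after-tax cost = 6.85% × (1 − 17%) = 5.6855%.
WACC = 0.3331 × 8.0000% + 0.0468 × 6.1870% + 0.6201 × 5.6855% = 6.4799%.

6.48%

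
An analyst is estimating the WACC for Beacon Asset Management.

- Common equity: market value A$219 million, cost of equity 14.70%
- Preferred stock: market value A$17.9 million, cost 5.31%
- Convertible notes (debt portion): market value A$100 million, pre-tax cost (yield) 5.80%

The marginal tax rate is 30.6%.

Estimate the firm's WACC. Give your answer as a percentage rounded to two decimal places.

11.03%

Total capital V = 219 + 17.9 + 100 = 336.9.
Equity: weight = 219/336.9 = 0.6500; cost = 14.7%.
Preferred: weight = 17.9/336.9 = 0.0531; cost = 5.31%.
Convertible notes (debt portion): weight = 100/336.9 = 0.2968; after-tax cost = 5.8% × (1 − 30.6%) = 4.0252%.
WACC = 0.6500 × 14.7000% + 0.0531 × 5.3100% + 0.2968 × 4.0252% = 11.0326%.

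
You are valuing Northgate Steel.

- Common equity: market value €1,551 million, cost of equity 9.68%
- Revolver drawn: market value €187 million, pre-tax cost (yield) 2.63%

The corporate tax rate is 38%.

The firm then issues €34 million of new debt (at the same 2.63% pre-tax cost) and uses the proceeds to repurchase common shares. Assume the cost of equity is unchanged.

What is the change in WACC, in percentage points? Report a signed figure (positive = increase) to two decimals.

Current WACC:
Total capital V = 1551 + 187 = 1738.
Equity: weight = 1551/1738 = 0.8924; cost = 9.68%.
Revolver drawn: weight = 187/1738 = 0.1076; after-tax cost = 2.63% × (1 − 38%) = 1.6306%.
WACC = 0.8924 × 9.6800% + 0.1076 × 1.6306% = 8.8139%.
After the change:
Total capital V = 1517 + 221 = 1738.
Equity: weight = 1517/1738 = 0.8728; cost = 9.68%.
Revolver drawn: weight = 221/1738 = 0.1272; after-tax cost = 2.63% × (1 − 38%) = 1.6306%.
WACC = 0.8728 × 9.6800% + 0.1272 × 1.6306% = 8.6565%.
Change in WACC = 8.6565% − 8.8139% = -0.1575 pp.

-0.16 pp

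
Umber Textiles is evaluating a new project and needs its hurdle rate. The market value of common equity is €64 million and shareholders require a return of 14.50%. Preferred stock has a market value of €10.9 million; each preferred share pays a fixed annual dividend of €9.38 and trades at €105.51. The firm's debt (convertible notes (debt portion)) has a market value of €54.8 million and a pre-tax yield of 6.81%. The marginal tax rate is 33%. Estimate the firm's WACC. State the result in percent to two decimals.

9.83%

Cost of preferred: Rp = 9.38 / 105.51 = 8.8902%.
Total capital V = 64 + 10.9 + 54.8 = 129.7.
Equity: weight = 64/129.7 = 0.4934; cost = 14.5%.
Preferred: weight = 10.9/129.7 = 0.0840; cost = 8.8902%.
Convertible notes (debt portion): weight = 54.8/129.7 = 0.4225; after-tax cost = 6.81% × (1 − 33%) = 4.5627%.
WACC = 0.4934 × 14.5000% + 0.0840 × 8.8902% + 0.4225 × 4.5627% = 9.8299%.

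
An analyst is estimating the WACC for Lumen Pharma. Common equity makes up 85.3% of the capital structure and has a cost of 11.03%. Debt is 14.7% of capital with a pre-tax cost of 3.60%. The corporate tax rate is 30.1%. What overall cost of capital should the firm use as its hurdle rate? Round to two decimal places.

After-tax cost of debt = 3.6% × (1 − 30.1%) = 2.5164%.
WACC = 0.853 × 11.0300% + 0.147 × 2.5164% = 9.7785%.

9.78%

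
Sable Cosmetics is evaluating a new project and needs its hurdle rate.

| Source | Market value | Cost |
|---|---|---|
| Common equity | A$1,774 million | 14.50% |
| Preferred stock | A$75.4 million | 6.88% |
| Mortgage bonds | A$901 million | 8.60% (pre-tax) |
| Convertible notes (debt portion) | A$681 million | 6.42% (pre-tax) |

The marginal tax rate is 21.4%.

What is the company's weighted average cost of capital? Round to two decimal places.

10.42%

Total capital V = 1774 + 75.4 + 901 + 681 = 3431.4.
Equity: weight = 1774/3431.4 = 0.5170; cost = 14.5%.
Preferred: weight = 75.4/3431.4 = 0.0220; cost = 6.88%.
Mortgage bonds: weight = 901/3431.4 = 0.2626; after-tax cost = 8.6% × (1 − 21.4%) = 6.7596%.
Convertible notes (debt portion): weight = 681/3431.4 = 0.1985; after-tax cost = 6.42% × (1 − 21.4%) = 5.0461%.
WACC = 0.5170 × 14.5000% + 0.0220 × 6.8800% + 0.2626 × 6.7596% + 0.1985 × 5.0461% = 10.4239%.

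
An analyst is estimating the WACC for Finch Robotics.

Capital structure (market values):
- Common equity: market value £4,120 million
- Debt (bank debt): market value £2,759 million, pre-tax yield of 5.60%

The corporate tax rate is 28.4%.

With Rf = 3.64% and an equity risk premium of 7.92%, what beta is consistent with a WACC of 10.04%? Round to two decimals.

1.32

Total capital V = 4120 + 2759 = 6879.
Equity weight = 4120/6879 = 0.5989.
Bank debt weight = 2759/6879 = 0.4011.
Debt contribution = 0.4011 × 5.6% × (1 − 28.4%) = 1.6082%.
Required equity contribution = 10.04% − 1.6082% = 8.4318%  ⇒  Re = 14.0783%.
CAPM: 14.0783% = 3.64% + β × 7.92%  ⇒  β = 1.3180.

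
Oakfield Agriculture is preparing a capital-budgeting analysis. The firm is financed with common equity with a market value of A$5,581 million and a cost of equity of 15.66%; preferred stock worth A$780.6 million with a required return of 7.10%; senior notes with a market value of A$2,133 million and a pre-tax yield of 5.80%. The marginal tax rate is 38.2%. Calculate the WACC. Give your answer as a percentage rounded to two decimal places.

11.84%

Total capital V = 5581 + 780.6 + 2133 = 8494.6.
Equity: weight = 5581/8494.6 = 0.6570; cost = 15.66%.
Preferred: weight = 780.6/8494.6 = 0.0919; cost = 7.1%.
Senior notes: weight = 2133/8494.6 = 0.2511; after-tax cost = 5.8% × (1 − 38.2%) = 3.5844%.
WACC = 0.6570 × 15.6600% + 0.0919 × 7.1000% + 0.2511 × 3.5844% = 11.8412%.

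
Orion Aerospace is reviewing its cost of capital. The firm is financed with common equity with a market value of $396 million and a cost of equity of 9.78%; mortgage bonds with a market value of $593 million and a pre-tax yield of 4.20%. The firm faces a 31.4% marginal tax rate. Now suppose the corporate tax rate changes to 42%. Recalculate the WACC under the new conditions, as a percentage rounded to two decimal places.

After the change:
Total capital V = 396 + 593 = 989.
Equity: weight = 396/989 = 0.4004; cost = 9.78%.
Mortgage bonds: weight = 593/989 = 0.5996; after-tax cost = 4.2% × (1 − 42%) = 2.4360%.
WACC = 0.4004 × 9.7800% + 0.5996 × 2.4360% = 5.3766%.

5.38%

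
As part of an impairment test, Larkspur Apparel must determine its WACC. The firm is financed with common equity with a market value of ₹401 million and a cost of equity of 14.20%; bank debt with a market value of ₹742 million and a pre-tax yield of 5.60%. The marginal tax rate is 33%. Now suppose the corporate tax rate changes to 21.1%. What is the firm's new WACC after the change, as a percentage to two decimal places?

7.85%

After the change:
Total capital V = 401 + 742 = 1143.
Equity: weight = 401/1143 = 0.3508; cost = 14.2%.
Bank debt: weight = 742/1143 = 0.6492; after-tax cost = 5.6% × (1 − 21.1%) = 4.4184%.
WACC = 0.3508 × 14.2000% + 0.6492 × 4.4184% = 7.8501%.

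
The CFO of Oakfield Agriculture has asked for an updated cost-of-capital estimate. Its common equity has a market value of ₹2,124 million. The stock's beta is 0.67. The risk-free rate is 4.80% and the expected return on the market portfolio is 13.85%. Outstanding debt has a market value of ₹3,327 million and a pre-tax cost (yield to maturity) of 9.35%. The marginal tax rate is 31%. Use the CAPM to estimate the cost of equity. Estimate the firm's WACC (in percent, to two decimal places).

8.17%

Market risk premium = 13.85% − 4.8% = 9.05%.
Cost of equity via CAPM: Re = 4.8% + 0.67 × 9.05% = 10.8635%.
Total capital V = 2124 + 3327 = 5451.
Equity: weight = 2124/5451 = 0.3897; cost = 10.8635%.
Debt: weight = 3327/5451 = 0.6103; after-tax cost = 9.35% × (1 − 31%) = 6.4515%.
WACC = 0.3897 × 10.8635% + 0.6103 × 6.4515% = 8.1707%.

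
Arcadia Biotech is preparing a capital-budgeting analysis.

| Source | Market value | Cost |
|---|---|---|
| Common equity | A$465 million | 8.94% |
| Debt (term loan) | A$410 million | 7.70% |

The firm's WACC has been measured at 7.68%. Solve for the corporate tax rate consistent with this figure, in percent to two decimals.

18.82%

Total capital V = 465 + 410 = 875.
Equity weight = 465/875 = 0.5314.
Term loan weight = 410/875 = 0.4686.
Equity contribution = 0.5314 × 8.94% = 4.7510%.
Debt contribution must be 7.68% − 4.7510% = 2.9290%.
0.4686 × 7.7% × (1 − T) = 2.9290%  ⇒  (1 − T) = 0.8118.
T = 18.8185%.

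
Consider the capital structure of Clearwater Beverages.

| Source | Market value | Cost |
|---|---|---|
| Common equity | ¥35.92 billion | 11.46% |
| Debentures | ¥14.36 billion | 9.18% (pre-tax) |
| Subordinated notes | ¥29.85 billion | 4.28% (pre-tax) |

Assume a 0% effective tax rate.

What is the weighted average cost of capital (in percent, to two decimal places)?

Total capital V = 35.92 + 14.36 + 29.85 = 80.13.
Equity: weight = 35.92/80.13 = 0.4483; cost = 11.46%.
Debentures: weight = 14.36/80.13 = 0.1792; after-tax cost = 9.18% × (1 − 0%) = 9.1800%.
Subordinated notes: weight = 29.85/80.13 = 0.3725; after-tax cost = 4.28% × (1 − 0%) = 4.2800%.
WACC = 0.4483 × 11.4600% + 0.1792 × 9.1800% + 0.3725 × 4.2800% = 8.3767%.

8.38%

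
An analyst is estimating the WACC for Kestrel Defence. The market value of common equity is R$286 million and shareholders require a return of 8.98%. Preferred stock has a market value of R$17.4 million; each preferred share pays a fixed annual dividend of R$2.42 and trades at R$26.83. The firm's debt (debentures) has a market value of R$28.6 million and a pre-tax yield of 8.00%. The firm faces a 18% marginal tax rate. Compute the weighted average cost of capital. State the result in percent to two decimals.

Cost of preferred: Rp = 2.42 / 26.83 = 9.0198%.
Total capital V = 286 + 17.4 + 28.6 = 332.
Equity: weight = 286/332 = 0.8614; cost = 8.98%.
Preferred: weight = 17.4/332 = 0.0524; cost = 9.0198%.
Debentures: weight = 28.6/332 = 0.0861; after-tax cost = 8% × (1 − 18%) = 6.5600%.
WACC = 0.8614 × 8.9800% + 0.0524 × 9.0198% + 0.0861 × 6.5600% = 8.7736%.

8.77%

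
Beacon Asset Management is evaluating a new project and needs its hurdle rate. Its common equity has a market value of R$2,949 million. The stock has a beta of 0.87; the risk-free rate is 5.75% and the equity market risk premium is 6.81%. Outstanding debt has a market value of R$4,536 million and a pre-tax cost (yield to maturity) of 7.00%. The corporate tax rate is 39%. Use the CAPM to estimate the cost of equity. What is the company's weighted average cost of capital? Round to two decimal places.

7.19%

Cost of equity via CAPM: Re = 5.75% + 0.87 × 6.81% = 11.6747%.
Total capital V = 2949 + 4536 = 7485.
Equity: weight = 2949/7485 = 0.3940; cost = 11.6747%.
Debt: weight = 4536/7485 = 0.6060; after-tax cost = 7% × (1 − 39%) = 4.2700%.
WACC = 0.3940 × 11.6747% + 0.6060 × 4.2700% = 7.1874%.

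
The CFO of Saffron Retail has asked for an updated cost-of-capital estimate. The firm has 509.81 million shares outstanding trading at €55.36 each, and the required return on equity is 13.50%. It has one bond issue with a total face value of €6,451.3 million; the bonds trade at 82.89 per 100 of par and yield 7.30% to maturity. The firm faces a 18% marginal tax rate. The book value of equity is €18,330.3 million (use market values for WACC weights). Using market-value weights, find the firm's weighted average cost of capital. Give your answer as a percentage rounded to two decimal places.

12.30%

Market value of equity E = 55.36 × 509.81m = 28223.0816m. Market value of debt D = 6451.3m × 82.89/100 = 5347.48257m.
Total capital V = 28223.0816 + 5347.48257 = 33570.56417.
Equity: weight = 28223.0816/33570.56417 = 0.8407; cost = 13.5%.
Bonds outstanding: weight = 5347.48257/33570.56417 = 0.1593; after-tax cost = 7.3% × (1 − 18%) = 5.9860%.
WACC = 0.8407 × 13.5000% + 0.1593 × 5.9860% = 12.3031%.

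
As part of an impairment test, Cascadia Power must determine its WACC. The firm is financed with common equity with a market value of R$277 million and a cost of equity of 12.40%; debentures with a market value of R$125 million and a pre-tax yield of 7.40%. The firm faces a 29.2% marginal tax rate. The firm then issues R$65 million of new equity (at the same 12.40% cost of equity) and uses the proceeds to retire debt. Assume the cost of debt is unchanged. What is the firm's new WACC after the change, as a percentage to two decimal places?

11.33%

After the change:
Total capital V = 342 + 60 = 402.
Equity: weight = 342/402 = 0.8507; cost = 12.4%.
Debentures: weight = 60/402 = 0.1493; after-tax cost = 7.4% × (1 − 29.2%) = 5.2392%.
WACC = 0.8507 × 12.4000% + 0.1493 × 5.2392% = 11.3312%.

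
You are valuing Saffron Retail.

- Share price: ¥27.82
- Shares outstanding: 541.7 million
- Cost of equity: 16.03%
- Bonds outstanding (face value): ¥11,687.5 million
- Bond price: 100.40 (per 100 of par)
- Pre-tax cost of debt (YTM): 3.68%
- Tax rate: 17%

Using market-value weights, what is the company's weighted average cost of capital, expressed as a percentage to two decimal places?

10.35%

Market value of equity E = 27.82 × 541.7m = 15070.094m. Market value of debt D = 11687.5m × 100.4/100 = 11734.25m.
Total capital V = 15070.094 + 11734.25 = 26804.344.
Equity: weight = 15070.094/26804.344 = 0.5622; cost = 16.03%.
Bonds outstanding: weight = 11734.25/26804.344 = 0.4378; after-tax cost = 3.68% × (1 − 17%) = 3.0544%.
WACC = 0.5622 × 16.0300% + 0.4378 × 3.0544% = 10.3496%.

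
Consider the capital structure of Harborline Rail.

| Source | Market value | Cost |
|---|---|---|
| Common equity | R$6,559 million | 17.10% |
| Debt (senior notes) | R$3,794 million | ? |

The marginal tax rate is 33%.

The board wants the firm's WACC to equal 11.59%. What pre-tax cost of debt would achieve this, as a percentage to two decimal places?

3.08%

Total capital V = 6559 + 3794 = 10353.
Equity weight = 6559/10353 = 0.6335.
Senior notes weight = 3794/10353 = 0.3665.
Equity contribution = 0.6335 × 17.1% = 10.8335%.
Remaining for debt = 11.59% − 10.8335% = 0.7565%.
Rd × (1 − 33%) × 0.3665 = 0.7565%  ⇒  Rd = 3.0812%.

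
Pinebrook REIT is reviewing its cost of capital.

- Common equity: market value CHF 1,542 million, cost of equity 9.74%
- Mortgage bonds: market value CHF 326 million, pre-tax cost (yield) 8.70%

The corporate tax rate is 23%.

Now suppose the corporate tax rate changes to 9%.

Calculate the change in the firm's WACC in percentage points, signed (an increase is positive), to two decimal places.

+0.21 pp

Current WACC:
Total capital V = 1542 + 326 = 1868.
Equity: weight = 1542/1868 = 0.8255; cost = 9.74%.
Mortgage bonds: weight = 326/1868 = 0.1745; after-tax cost = 8.7% × (1 − 23%) = 6.6990%.
WACC = 0.8255 × 9.7400% + 0.1745 × 6.6990% = 9.2093%.
After the change:
Total capital V = 1542 + 326 = 1868.
Equity: weight = 1542/1868 = 0.8255; cost = 9.74%.
Mortgage bonds: weight = 326/1868 = 0.1745; after-tax cost = 8.7% × (1 − 9%) = 7.9170%.
WACC = 0.8255 × 9.7400% + 0.1745 × 7.9170% = 9.4219%.
Change in WACC = 9.4219% − 9.2093% = 0.2126 pp.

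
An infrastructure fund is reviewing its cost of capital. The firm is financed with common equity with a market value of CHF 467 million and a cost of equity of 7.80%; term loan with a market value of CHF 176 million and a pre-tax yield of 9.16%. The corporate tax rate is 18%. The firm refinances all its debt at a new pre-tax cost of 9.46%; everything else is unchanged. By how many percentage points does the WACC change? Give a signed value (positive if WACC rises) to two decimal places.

Current WACC:
Total capital V = 467 + 176 = 643.
Equity: weight = 467/643 = 0.7263; cost = 7.8%.
Term loan: weight = 176/643 = 0.2737; after-tax cost = 9.16% × (1 − 18%) = 7.5112%.
WACC = 0.7263 × 7.8000% + 0.2737 × 7.5112% = 7.7210%.
After the change:
Total capital V = 467 + 176 = 643.
Equity: weight = 467/643 = 0.7263; cost = 7.8%.
Term loan: weight = 176/643 = 0.2737; after-tax cost = 9.46% × (1 − 18%) = 7.7572%.
WACC = 0.7263 × 7.8000% + 0.2737 × 7.7572% = 7.7883%.
Change in WACC = 7.7883% − 7.7210% = 0.0673 pp.

+0.07 pp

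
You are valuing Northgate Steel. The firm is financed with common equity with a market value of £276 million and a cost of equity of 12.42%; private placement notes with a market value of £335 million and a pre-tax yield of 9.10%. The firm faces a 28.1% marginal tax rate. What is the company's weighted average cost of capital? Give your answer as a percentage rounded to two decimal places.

9.20%

Total capital V = 276 + 335 = 611.
Equity: weight = 276/611 = 0.4517; cost = 12.42%.
Private placement notes: weight = 335/611 = 0.5483; after-tax cost = 9.1% × (1 − 28.1%) = 6.5429%.
WACC = 0.4517 × 12.4200% + 0.5483 × 6.5429% = 9.1977%.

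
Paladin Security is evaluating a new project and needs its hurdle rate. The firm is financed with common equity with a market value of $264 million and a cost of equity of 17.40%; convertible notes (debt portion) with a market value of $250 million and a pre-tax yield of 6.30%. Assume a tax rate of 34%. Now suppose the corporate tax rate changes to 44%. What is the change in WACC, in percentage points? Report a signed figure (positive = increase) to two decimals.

Current WACC:
Total capital V = 264 + 250 = 514.
Equity: weight = 264/514 = 0.5136; cost = 17.4%.
Convertible notes (debt portion): weight = 250/514 = 0.4864; after-tax cost = 6.3% × (1 − 34%) = 4.1580%.
WACC = 0.5136 × 17.4000% + 0.4864 × 4.1580% = 10.9593%.
After the change:
Total capital V = 264 + 250 = 514.
Equity: weight = 264/514 = 0.5136; cost = 17.4%.
Convertible notes (debt portion): weight = 250/514 = 0.4864; after-tax cost = 6.3% × (1 − 44%) = 3.5280%.
WACC = 0.5136 × 17.4000% + 0.4864 × 3.5280% = 10.6529%.
Change in WACC = 10.6529% − 10.9593% = -0.3064 pp.

-0.31 pp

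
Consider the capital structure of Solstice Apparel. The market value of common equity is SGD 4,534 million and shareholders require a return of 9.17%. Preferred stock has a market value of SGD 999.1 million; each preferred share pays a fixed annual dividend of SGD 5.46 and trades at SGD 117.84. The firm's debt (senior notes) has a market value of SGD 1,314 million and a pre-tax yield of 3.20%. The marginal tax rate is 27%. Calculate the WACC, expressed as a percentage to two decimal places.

7.20%

Cost of preferred: Rp = 5.46 / 117.84 = 4.6334%.
Total capital V = 4534 + 999.1 + 1314 = 6847.1.
Equity: weight = 4534/6847.1 = 0.6622; cost = 9.17%.
Preferred: weight = 999.1/6847.1 = 0.1459; cost = 4.6334%.
Senior notes: weight = 1314/6847.1 = 0.1919; after-tax cost = 3.2% × (1 − 27%) = 2.3360%.
WACC = 0.6622 × 9.1700% + 0.1459 × 4.6334% + 0.1919 × 2.3360% = 7.1966%.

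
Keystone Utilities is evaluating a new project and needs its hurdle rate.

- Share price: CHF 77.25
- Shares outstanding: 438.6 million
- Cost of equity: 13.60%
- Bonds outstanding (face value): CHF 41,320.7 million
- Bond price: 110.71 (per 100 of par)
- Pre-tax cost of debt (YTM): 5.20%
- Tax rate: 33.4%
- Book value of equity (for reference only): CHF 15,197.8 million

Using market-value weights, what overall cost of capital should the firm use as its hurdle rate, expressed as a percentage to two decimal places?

7.78%

Market value of equity E = 77.25 × 438.6m = 33881.85m. Market value of debt D = 41320.7m × 110.71/100 = 45746.14697m.
Total capital V = 33881.85 + 45746.14697 = 79627.99697.
Equity: weight = 33881.85/79627.99697 = 0.4255; cost = 13.6%.
Bonds outstanding: weight = 45746.14697/79627.99697 = 0.5745; after-tax cost = 5.2% × (1 − 33.4%) = 3.4632%.
WACC = 0.4255 × 13.6000% + 0.5745 × 3.4632% = 7.7764%.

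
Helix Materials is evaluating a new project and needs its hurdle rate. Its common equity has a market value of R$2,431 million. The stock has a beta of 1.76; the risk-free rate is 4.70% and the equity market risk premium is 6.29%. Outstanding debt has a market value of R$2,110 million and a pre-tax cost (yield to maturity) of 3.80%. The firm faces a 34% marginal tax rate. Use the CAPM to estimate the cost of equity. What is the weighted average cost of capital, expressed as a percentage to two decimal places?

Cost of equity via CAPM: Re = 4.7% + 1.76 × 6.29% = 15.7704%.
Total capital V = 2431 + 2110 = 4541.
Equity: weight = 2431/4541 = 0.5353; cost = 15.7704%.
Debt: weight = 2110/4541 = 0.4647; after-tax cost = 3.8% × (1 − 34%) = 2.5080%.
WACC = 0.5353 × 15.7704% + 0.4647 × 2.5080% = 9.6080%.

9.61%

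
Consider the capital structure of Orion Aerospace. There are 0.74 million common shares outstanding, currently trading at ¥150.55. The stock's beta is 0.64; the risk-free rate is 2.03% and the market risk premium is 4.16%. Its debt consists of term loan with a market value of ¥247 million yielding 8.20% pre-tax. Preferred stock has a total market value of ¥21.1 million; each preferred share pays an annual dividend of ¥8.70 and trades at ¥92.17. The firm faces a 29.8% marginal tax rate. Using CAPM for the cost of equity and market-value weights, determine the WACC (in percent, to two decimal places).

5.65%

Cost of equity via CAPM: Re = 2.03% + 0.64 × 4.16% = 4.6924%.
Cost of preferred: Rp = 8.7 / 92.17 = 9.4391%.
Market value of equity E = 150.55 × 0.74m = 111.407m.
Total capital V = 111.407 + 21.1 + 247 = 379.507.
Equity: weight = 111.407/379.507 = 0.2936; cost = 4.6924%.
Preferred: weight = 21.1/379.507 = 0.0556; cost = 9.4391%.
Term loan: weight = 247/379.507 = 0.6508; after-tax cost = 8.2% × (1 − 29.8%) = 5.7564%.
WACC = 0.2936 × 4.6924% + 0.0556 × 9.4391% + 0.6508 × 5.7564% = 5.6488%.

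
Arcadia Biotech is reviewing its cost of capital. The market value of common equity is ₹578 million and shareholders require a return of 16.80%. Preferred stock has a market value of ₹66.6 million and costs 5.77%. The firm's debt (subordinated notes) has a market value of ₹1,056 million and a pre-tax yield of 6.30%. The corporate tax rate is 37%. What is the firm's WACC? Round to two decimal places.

8.40%

Total capital V = 578 + 66.6 + 1056 = 1700.6.
Equity: weight = 578/1700.6 = 0.3399; cost = 16.8%.
Preferred: weight = 66.6/1700.6 = 0.0392; cost = 5.77%.
Subordinated notes: weight = 1056/1700.6 = 0.6210; after-tax cost = 6.3% × (1 − 37%) = 3.9690%.
WACC = 0.3399 × 16.8000% + 0.0392 × 5.7700% + 0.6210 × 3.9690% = 8.4005%.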